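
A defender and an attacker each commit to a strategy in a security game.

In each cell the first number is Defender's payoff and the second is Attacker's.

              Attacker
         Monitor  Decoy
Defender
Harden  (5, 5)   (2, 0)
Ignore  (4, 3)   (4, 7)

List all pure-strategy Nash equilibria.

(Harden, Monitor): Defender gets 5, best alternative 4; Attacker gets 5, best alternative 0. No profitable deviation — NE.
(Harden, Decoy): Defender can switch to Ignore (2 → 4). Not NE.
(Ignore, Monitor): Defender can switch to Harden (4 → 5). Not NE.
(Ignore, Decoy): Defender gets 4, best alternative 2; Attacker gets 7, best alternative 3. No profitable deviation — NE.

(Harden, Monitor), (Ignore, Decoy)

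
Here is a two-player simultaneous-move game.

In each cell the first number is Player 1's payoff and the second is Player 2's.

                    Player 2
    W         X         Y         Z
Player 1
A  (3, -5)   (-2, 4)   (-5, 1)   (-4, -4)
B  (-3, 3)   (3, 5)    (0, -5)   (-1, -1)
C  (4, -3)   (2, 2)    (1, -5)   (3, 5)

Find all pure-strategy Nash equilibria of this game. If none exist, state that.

(A, W): Player 1 can switch to C (3 → 4). Not NE.
(A, X): Player 1 can switch to B (-2 → 3). Not NE.
(A, Y): Player 1 can switch to B (-5 → 0). Not NE.
(A, Z): Player 1 can switch to B (-4 → -1). Not NE.
(B, W): Player 1 can switch to A (-3 → 3). Not NE.
(B, X): Player 1 gets 3, best alternative 2; Player 2 gets 5, best alternative 3. No profitable deviation — NE.
(B, Y): Player 1 can switch to C (0 → 1). Not NE.
(B, Z): Player 1 can switch to C (-1 → 3). Not NE.
(C, W): Player 2 can switch to X (-3 → 2). Not NE.
(C, X): Player 1 can switch to B (2 → 3). Not NE.
(C, Y): Player 2 can switch to W (-5 → -3). Not NE.
(C, Z): Player 1 gets 3, best alternative -1; Player 2 gets 5, best alternative 2. No profitable deviation — NE.

The pure Nash equilibria are (B, X); (C, Z).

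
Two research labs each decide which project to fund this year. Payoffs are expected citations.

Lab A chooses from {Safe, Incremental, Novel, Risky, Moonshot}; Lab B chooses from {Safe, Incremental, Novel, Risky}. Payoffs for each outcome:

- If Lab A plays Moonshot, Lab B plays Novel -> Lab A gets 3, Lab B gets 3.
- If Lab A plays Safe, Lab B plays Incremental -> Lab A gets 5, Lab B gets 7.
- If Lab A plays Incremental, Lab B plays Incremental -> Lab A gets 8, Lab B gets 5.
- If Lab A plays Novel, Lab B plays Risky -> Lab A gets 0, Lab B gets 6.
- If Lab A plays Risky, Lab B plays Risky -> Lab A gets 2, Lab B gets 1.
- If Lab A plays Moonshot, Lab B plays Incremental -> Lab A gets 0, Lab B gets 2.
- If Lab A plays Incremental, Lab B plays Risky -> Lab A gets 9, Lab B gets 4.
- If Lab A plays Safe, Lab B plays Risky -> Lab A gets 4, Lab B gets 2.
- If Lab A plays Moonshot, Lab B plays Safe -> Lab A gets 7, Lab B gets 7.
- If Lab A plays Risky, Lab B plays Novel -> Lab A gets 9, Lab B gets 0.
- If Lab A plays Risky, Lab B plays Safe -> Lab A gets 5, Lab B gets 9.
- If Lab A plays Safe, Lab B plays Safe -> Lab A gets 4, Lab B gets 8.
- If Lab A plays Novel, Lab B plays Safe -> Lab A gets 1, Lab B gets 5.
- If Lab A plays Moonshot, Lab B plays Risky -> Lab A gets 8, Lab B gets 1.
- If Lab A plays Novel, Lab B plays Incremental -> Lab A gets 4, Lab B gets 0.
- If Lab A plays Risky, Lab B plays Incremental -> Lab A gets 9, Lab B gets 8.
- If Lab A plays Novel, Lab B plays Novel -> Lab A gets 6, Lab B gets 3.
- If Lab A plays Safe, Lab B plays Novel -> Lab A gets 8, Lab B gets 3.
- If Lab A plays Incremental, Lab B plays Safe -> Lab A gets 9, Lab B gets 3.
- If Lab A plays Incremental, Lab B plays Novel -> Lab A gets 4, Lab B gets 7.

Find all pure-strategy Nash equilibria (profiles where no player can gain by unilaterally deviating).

Lab A against Safe: payoffs 4, 9, 1, 5, 7 → best response Incremental.
Lab A against Incremental: payoffs 5, 8, 4, 9, 0 → best response Risky.
Lab A against Novel: payoffs 8, 4, 6, 9, 3 → best response Risky.
Lab A against Risky: payoffs 4, 9, 0, 2, 8 → best response Incremental.
Lab B against Safe: payoffs 8, 7, 3, 2 → best response Safe.
Lab B against Incremental: payoffs 3, 5, 7, 4 → best response Novel.
Lab B against Novel: payoffs 5, 0, 3, 6 → best response Risky.
Lab B against Risky: payoffs 9, 8, 0, 1 → best response Safe.
Lab B against Moonshot: payoffs 7, 2, 3, 1 → best response Safe.
No profile is a mutual best response for all players.

This game has no pure Nash equilibrium.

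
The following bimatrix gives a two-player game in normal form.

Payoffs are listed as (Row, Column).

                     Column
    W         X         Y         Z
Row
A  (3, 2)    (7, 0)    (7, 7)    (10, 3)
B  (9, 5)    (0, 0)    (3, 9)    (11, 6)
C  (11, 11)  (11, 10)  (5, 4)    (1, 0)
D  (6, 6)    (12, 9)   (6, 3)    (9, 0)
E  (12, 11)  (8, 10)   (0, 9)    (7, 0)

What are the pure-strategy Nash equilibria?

Row against W: payoffs 3, 9, 11, 6, 12 → best response E.
Row against X: payoffs 7, 0, 11, 12, 8 → best response D.
Row against Y: payoffs 7, 3, 5, 6, 0 → best response A.
Row against Z: payoffs 10, 11, 1, 9, 7 → best response B.
Column against A: payoffs 2, 0, 7, 3 → best response Y.
Column against B: payoffs 5, 0, 9, 6 → best response Y.
Column against C: payoffs 11, 10, 4, 0 → best response W.
Column against D: payoffs 6, 9, 3, 0 → best response X.
Column against E: payoffs 11, 10, 9, 0 → best response W.
Mutual best responses: (A, Y); (D, X); (E, W).

(A, Y) and (D, X) and (E, W)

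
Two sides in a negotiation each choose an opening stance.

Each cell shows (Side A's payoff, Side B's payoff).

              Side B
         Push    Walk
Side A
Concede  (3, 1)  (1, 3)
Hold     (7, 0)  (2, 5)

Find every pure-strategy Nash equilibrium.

(Hold, Walk)

Side A against Push: payoffs 3, 7 → best response Hold.
Side A against Walk: payoffs 1, 2 → best response Hold.
Side B against Concede: payoffs 1, 3 → best response Walk.
Side B against Hold: payoffs 0, 5 → best response Walk.
Mutual best responses: (Hold, Walk).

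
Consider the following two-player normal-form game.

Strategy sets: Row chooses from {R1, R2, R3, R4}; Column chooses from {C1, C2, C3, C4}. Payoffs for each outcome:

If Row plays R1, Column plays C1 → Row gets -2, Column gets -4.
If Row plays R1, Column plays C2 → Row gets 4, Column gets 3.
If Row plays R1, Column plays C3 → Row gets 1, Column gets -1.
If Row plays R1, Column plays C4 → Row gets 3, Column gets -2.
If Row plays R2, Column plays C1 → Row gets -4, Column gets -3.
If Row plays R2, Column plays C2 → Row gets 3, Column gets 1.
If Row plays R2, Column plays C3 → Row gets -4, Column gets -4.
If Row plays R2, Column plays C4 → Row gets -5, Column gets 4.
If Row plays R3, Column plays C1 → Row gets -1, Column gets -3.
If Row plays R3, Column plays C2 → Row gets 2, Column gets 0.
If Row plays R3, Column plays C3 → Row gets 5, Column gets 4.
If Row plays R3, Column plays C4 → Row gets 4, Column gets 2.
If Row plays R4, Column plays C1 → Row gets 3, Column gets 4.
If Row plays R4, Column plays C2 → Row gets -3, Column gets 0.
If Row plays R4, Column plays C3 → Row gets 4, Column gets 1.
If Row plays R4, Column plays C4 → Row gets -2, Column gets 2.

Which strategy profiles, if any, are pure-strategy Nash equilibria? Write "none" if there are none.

Pure-strategy Nash equilibria: (R1, C2), (R3, C3), (R4, C1)

Row against C1: payoffs -2, -4, -1, 3 → best response R4.
Row against C2: payoffs 4, 3, 2, -3 → best response R1.
Row against C3: payoffs 1, -4, 5, 4 → best response R3.
Row against C4: payoffs 3, -5, 4, -2 → best response R3.
Column against R1: payoffs -4, 3, -1, -2 → best response C2.
Column against R2: payoffs -3, 1, -4, 4 → best response C4.
Column against R3: payoffs -3, 0, 4, 2 → best response C3.
Column against R4: payoffs 4, 0, 1, 2 → best response C1.
Mutual best responses: (R1, C2); (R3, C3); (R4, C1).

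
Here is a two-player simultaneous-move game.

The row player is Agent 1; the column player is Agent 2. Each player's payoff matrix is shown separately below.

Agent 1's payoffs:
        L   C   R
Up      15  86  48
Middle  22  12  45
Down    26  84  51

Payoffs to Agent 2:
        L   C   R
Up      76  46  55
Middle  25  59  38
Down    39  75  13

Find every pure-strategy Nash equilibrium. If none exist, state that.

This game has no pure Nash equilibrium.

Agent 1 against L: payoffs 15, 22, 26 → best response Down.
Agent 1 against C: payoffs 86, 12, 84 → best response Up.
Agent 1 against R: payoffs 48, 45, 51 → best response Down.
Agent 2 against Up: payoffs 76, 46, 55 → best response L.
Agent 2 against Middle: payoffs 25, 59, 38 → best response C.
Agent 2 against Down: payoffs 39, 75, 13 → best response C.
No profile is a mutual best response for all players.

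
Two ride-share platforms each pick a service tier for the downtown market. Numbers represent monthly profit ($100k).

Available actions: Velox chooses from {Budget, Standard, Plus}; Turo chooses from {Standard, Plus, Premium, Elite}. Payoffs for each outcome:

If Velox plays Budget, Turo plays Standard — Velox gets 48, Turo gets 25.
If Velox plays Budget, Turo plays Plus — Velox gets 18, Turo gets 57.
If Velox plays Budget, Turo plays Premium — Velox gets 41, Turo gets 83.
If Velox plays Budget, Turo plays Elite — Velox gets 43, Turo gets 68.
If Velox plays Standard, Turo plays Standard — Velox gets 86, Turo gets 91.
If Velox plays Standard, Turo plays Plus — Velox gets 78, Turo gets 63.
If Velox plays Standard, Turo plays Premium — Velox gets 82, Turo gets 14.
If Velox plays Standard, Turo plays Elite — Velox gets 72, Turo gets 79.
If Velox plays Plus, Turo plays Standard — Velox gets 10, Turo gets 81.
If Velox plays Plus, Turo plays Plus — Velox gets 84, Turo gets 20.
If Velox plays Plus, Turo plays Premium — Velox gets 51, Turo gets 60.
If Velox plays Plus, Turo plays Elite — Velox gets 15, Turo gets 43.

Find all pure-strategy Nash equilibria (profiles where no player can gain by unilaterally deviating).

Mark each player's best response to every combination of opponents' strategies; a profile where every player is best-responding is a pure Nash equilibrium.
Velox against Standard: payoffs 48, 86, 10 → best response Standard.
Velox against Plus: payoffs 18, 78, 84 → best response Plus.
Velox against Premium: payoffs 41, 82, 51 → best response Standard.
Velox against Elite: payoffs 43, 72, 15 → best response Standard.
Turo against Budget: payoffs 25, 57, 83, 68 → best response Premium.
Turo against Standard: payoffs 91, 63, 14, 79 → best response Standard.
Turo against Plus: payoffs 81, 20, 60, 43 → best response Standard.
Mutual best responses: (Standard, Standard).

The unique pure-strategy Nash equilibrium is (Standard, Standard).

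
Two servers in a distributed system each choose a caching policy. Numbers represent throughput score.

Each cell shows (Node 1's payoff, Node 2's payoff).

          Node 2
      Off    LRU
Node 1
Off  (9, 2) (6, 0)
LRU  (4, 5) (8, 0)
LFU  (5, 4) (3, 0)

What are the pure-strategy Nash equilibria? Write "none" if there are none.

(Off, Off): Node 1 gets 9, best alternative 5; Node 2 gets 2, best alternative 0. No profitable deviation — NE.
(Off, LRU): Node 1 can switch to LRU (6 → 8). Not NE.
(LRU, Off): Node 1 can switch to Off (4 → 9). Not NE.
(LRU, LRU): Node 2 can switch to Off (0 → 5). Not NE.
(LFU, Off): Node 1 can switch to Off (5 → 9). Not NE.
(LFU, LRU): Node 1 can switch to Off (3 → 6). Not NE.

The unique pure-strategy Nash equilibrium is (Off, Off).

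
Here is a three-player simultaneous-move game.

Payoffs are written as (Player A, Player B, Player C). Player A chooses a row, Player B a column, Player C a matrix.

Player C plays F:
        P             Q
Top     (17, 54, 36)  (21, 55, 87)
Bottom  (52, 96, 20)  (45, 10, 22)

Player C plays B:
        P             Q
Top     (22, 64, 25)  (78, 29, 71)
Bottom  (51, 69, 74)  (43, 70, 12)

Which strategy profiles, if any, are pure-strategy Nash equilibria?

Player A against (P, F): payoffs 17, 52 → best response Bottom.
Player A against (P, B): payoffs 22, 51 → best response Bottom.
Player A against (Q, F): payoffs 21, 45 → best response Bottom.
Player A against (Q, B): payoffs 78, 43 → best response Top.
Player B against (Top, F): payoffs 54, 55 → best response Q.
Player B against (Top, B): payoffs 64, 29 → best response P.
Player B against (Bottom, F): payoffs 96, 10 → best response P.
Player B against (Bottom, B): payoffs 69, 70 → best response Q.
Player C against (Top, P): payoffs 36, 25 → best response F.
Player C against (Top, Q): payoffs 87, 71 → best response F.
Player C against (Bottom, P): payoffs 20, 74 → best response B.
Player C against (Bottom, Q): payoffs 22, 12 → best response F.
No profile is a mutual best response for all players.

none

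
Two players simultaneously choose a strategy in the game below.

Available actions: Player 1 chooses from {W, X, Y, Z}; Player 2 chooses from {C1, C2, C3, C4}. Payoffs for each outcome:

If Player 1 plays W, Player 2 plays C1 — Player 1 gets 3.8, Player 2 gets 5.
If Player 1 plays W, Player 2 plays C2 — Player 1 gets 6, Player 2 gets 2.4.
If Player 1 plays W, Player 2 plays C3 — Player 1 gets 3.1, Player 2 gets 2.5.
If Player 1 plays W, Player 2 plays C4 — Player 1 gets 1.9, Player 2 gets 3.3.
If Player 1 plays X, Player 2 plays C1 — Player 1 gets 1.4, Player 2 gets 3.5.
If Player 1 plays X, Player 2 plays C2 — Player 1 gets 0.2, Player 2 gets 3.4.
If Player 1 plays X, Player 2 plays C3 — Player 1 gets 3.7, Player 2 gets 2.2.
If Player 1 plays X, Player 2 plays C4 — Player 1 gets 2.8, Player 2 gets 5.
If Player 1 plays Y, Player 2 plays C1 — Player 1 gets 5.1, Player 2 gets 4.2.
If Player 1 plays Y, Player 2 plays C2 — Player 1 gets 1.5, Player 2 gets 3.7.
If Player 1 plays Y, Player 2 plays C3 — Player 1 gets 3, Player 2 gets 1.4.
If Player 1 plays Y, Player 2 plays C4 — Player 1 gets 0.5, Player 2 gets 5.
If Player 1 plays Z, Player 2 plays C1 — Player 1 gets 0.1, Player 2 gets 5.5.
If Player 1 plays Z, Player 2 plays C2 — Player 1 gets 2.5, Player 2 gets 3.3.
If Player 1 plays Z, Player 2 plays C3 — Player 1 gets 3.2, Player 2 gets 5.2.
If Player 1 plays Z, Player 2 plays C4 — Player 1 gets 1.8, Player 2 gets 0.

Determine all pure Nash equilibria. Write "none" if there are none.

Player 1 against C1: payoffs 3.8, 1.4, 5.1, 0.1 → best response Y.
Player 1 against C2: payoffs 6, 0.2, 1.5, 2.5 → best response W.
Player 1 against C3: payoffs 3.1, 3.7, 3, 3.2 → best response X.
Player 1 against C4: payoffs 1.9, 2.8, 0.5, 1.8 → best response X.
Player 2 against W: payoffs 5, 2.4, 2.5, 3.3 → best response C1.
Player 2 against X: payoffs 3.5, 3.4, 2.2, 5 → best response C4.
Player 2 against Y: payoffs 4.2, 3.7, 1.4, 5 → best response C4.
Player 2 against Z: payoffs 5.5, 3.3, 5.2, 0 → best response C1.
Mutual best responses: (X, C4).

Pure NE: (X, C4)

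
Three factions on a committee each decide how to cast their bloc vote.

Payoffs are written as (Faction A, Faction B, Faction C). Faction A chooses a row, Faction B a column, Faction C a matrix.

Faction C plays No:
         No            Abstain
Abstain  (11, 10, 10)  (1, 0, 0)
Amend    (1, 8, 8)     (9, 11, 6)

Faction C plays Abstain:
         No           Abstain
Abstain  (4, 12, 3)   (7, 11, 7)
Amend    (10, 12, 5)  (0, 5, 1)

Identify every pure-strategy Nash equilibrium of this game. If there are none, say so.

For each player, find the best response to each opponent profile; mutual best responses are the pure NE.
Faction A against (No, No): payoffs 11, 1 → best response Abstain.
Faction A against (No, Abstain): payoffs 4, 10 → best response Amend.
Faction A against (Abstain, No): payoffs 1, 9 → best response Amend.
Faction A against (Abstain, Abstain): payoffs 7, 0 → best response Abstain.
Faction B against (Abstain, No): payoffs 10, 0 → best response No.
Faction B against (Abstain, Abstain): payoffs 12, 11 → best response No.
Faction B against (Amend, No): payoffs 8, 11 → best response Abstain.
Faction B against (Amend, Abstain): payoffs 12, 5 → best response No.
Faction C against (Abstain, No): payoffs 10, 3 → best response No.
Faction C against (Abstain, Abstain): payoffs 0, 7 → best response Abstain.
Faction C against (Amend, No): payoffs 8, 5 → best response No.
Faction C against (Amend, Abstain): payoffs 6, 1 → best response No.
Mutual best responses: (Abstain, No, No); (Amend, Abstain, No).

(Abstain, No, No), (Amend, Abstain, No)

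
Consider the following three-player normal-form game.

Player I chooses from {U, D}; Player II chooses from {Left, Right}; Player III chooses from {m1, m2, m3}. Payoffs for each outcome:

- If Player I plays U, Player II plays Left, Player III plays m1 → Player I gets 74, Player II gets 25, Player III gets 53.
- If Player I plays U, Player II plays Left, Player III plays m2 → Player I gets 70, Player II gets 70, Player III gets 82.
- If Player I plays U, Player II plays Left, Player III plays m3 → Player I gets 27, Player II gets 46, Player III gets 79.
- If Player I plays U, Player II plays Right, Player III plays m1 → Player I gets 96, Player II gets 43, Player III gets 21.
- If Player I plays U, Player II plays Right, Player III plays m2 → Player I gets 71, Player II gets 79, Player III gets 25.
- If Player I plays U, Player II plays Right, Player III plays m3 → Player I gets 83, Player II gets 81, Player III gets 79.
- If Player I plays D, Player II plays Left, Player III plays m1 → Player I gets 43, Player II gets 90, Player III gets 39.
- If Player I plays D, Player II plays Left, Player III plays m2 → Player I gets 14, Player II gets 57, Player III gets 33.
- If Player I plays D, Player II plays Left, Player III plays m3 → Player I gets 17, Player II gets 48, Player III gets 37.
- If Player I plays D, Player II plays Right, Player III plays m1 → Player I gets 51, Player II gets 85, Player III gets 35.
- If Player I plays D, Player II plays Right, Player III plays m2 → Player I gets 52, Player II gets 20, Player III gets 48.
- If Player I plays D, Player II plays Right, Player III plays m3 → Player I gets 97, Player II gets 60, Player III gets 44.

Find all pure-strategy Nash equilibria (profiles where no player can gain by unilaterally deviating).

Mark each player's best response to every combination of opponents' strategies; a profile where every player is best-responding is a pure Nash equilibrium.
Player I against (Left, m1): payoffs 74, 43 → best response U.
Player I against (Left, m2): payoffs 70, 14 → best response U.
Player I against (Left, m3): payoffs 27, 17 → best response U.
Player I against (Right, m1): payoffs 96, 51 → best response U.
Player I against (Right, m2): payoffs 71, 52 → best response U.
Player I against (Right, m3): payoffs 83, 97 → best response D.
Player II against (U, m1): payoffs 25, 43 → best response Right.
Player II against (U, m2): payoffs 70, 79 → best response Right.
Player II against (U, m3): payoffs 46, 81 → best response Right.
Player II against (D, m1): payoffs 90, 85 → best response Left.
Player II against (D, m2): payoffs 57, 20 → best response Left.
Player II against (D, m3): payoffs 48, 60 → best response Right.
Player III against (U, Left): payoffs 53, 82, 79 → best response m2.
Player III against (U, Right): payoffs 21, 25, 79 → best response m3.
Player III against (D, Left): payoffs 39, 33, 37 → best response m1.
Player III against (D, Right): payoffs 35, 48, 44 → best response m2.
No profile is a mutual best response for all players.

This game has no pure Nash equilibrium.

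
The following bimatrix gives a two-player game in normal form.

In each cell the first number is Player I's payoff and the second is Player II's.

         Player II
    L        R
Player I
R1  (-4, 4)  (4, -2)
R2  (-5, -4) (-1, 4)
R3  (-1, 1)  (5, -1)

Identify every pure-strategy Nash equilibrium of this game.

Player I against L: payoffs -4, -5, -1 → best response R3.
Player I against R: payoffs 4, -1, 5 → best response R3.
Player II against R1: payoffs 4, -2 → best response L.
Player II against R2: payoffs -4, 4 → best response R.
Player II against R3: payoffs 1, -1 → best response L.
Mutual best responses: (R3, L).

The unique pure-strategy Nash equilibrium is (R3, L).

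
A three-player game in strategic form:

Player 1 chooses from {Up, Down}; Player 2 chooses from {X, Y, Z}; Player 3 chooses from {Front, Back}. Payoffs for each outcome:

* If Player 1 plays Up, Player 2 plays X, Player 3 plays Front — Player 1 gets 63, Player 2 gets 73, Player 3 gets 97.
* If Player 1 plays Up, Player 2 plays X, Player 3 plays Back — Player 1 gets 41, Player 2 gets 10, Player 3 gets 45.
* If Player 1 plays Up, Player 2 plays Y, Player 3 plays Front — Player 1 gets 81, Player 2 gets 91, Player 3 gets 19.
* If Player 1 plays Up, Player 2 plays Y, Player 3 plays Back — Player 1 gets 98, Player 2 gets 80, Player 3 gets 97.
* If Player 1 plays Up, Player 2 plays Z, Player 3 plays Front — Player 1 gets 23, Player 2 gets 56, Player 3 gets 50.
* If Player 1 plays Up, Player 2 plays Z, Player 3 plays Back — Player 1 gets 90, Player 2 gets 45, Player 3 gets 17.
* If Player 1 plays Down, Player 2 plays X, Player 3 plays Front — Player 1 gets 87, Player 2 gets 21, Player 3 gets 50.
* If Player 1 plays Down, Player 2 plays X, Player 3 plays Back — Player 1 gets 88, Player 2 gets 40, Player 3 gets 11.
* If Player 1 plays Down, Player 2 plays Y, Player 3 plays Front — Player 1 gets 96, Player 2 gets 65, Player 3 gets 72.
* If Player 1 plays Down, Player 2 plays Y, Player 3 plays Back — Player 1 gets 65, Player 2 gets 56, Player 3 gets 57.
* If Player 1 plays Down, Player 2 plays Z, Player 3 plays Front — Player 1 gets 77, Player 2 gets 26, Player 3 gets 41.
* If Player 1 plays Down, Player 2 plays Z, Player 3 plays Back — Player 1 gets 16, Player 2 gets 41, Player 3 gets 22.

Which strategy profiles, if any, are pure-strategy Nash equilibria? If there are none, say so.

(Up, X, Front): Player 1 can switch to Down (63 → 87). Not NE.
(Up, X, Back): Player 1 can switch to Down (41 → 88). Not NE.
(Up, Y, Front): Player 1 can switch to Down (81 → 96). Not NE.
(Up, Y, Back): Player 1 gets 98, best alternative 65; Player 2 gets 80, best alternative 45; Player 3 gets 97, best alternative 19. No profitable deviation — NE.
(Up, Z, Front): Player 1 can switch to Down (23 → 77). Not NE.
(Up, Z, Back): Player 2 can switch to Y (45 → 80). Not NE.
(Down, X, Front): Player 2 can switch to Y (21 → 65). Not NE.
(Down, Y, Front): Player 1 gets 96, best alternative 81; Player 2 gets 65, best alternative 26; Player 3 gets 72, best alternative 57. No profitable deviation — NE.
(The remaining 4 profiles each have a profitable deviation by the same check.)

Pure-strategy Nash equilibria: (Up, Y, Back); (Down, Y, Front)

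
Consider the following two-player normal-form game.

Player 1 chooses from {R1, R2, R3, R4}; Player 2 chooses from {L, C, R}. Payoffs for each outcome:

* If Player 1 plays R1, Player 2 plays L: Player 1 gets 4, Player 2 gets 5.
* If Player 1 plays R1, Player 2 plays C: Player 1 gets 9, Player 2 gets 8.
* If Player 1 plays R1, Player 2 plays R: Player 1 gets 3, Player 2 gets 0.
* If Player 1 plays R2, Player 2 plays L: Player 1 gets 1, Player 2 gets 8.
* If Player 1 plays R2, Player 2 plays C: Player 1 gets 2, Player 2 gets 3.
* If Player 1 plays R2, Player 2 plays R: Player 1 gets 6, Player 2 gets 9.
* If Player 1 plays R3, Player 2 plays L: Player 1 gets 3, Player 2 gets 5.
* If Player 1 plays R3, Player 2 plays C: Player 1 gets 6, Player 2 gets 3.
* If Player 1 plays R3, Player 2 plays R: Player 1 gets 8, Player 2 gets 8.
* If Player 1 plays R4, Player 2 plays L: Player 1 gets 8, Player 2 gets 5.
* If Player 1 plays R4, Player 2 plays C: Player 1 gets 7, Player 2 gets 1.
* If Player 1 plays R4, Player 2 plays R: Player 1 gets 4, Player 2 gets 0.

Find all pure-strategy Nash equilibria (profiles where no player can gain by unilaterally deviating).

Pure-strategy Nash equilibria: (R1, C), (R3, R), (R4, L)

Player 1 against L: payoffs 4, 1, 3, 8 → best response R4.
Player 1 against C: payoffs 9, 2, 6, 7 → best response R1.
Player 1 against R: payoffs 3, 6, 8, 4 → best response R3.
Player 2 against R1: payoffs 5, 8, 0 → best response C.
Player 2 against R2: payoffs 8, 3, 9 → best response R.
Player 2 against R3: payoffs 5, 3, 8 → best response R.
Player 2 against R4: payoffs 5, 1, 0 → best response L.
Mutual best responses: (R1, C); (R3, R); (R4, L).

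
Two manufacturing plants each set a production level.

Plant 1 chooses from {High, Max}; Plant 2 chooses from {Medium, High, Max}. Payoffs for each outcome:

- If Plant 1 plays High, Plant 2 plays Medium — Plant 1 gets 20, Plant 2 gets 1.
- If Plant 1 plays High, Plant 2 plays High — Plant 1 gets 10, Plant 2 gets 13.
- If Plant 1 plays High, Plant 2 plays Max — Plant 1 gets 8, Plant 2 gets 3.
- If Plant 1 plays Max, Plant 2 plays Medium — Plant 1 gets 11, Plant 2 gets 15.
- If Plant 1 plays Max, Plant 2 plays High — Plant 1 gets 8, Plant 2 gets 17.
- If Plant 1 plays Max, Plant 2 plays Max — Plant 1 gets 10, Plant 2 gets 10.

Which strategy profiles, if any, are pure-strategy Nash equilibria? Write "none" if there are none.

Pure NE: (High, High)

Plant 1 against Medium: payoffs 20, 11 → best response High.
Plant 1 against High: payoffs 10, 8 → best response High.
Plant 1 against Max: payoffs 8, 10 → best response Max.
Plant 2 against High: payoffs 1, 13, 3 → best response High.
Plant 2 against Max: payoffs 15, 17, 10 → best response High.
Mutual best responses: (High, High).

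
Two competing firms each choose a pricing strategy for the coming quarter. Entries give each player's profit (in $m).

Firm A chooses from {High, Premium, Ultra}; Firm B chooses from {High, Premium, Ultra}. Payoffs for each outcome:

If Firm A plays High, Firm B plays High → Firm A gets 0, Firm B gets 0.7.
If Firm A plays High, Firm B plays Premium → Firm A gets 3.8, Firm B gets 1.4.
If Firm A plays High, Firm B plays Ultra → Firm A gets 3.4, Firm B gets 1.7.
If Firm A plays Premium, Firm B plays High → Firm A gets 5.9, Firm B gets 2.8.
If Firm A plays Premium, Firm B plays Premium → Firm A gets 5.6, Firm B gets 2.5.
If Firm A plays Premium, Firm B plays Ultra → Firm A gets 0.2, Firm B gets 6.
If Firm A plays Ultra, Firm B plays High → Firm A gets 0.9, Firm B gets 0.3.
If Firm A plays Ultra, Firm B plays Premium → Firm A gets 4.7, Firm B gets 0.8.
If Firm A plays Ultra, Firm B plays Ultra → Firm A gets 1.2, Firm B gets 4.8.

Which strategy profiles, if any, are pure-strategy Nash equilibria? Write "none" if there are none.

(High, Ultra)

Firm A against High: payoffs 0, 5.9, 0.9 → best response Premium.
Firm A against Premium: payoffs 3.8, 5.6, 4.7 → best response Premium.
Firm A against Ultra: payoffs 3.4, 0.2, 1.2 → best response High.
Firm B against High: payoffs 0.7, 1.4, 1.7 → best response Ultra.
Firm B against Premium: payoffs 2.8, 2.5, 6 → best response Ultra.
Firm B against Ultra: payoffs 0.3, 0.8, 4.8 → best response Ultra.
Mutual best responses: (High, Ultra).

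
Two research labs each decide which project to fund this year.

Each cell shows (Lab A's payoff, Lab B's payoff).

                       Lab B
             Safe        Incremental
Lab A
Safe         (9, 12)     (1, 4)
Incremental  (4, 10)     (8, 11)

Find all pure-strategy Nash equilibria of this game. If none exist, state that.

Lab A against Safe: payoffs 9, 4 → best response Safe.
Lab A against Incremental: payoffs 1, 8 → best response Incremental.
Lab B against Safe: payoffs 12, 4 → best response Safe.
Lab B against Incremental: payoffs 10, 11 → best response Incremental.
Mutual best responses: (Safe, Safe); (Incremental, Incremental).

(Safe, Safe), (Incremental, Incremental)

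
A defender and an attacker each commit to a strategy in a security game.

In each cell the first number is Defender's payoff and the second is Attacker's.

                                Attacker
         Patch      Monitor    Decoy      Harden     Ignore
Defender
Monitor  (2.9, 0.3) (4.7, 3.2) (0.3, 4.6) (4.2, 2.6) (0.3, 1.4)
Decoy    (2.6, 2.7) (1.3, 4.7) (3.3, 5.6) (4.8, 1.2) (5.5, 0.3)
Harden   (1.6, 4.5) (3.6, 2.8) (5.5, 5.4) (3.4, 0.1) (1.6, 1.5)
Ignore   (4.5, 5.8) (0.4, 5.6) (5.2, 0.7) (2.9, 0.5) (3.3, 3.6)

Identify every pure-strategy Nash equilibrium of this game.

(Harden, Decoy); (Ignore, Patch)

Defender against Patch: payoffs 2.9, 2.6, 1.6, 4.5 → best response Ignore.
Defender against Monitor: payoffs 4.7, 1.3, 3.6, 0.4 → best response Monitor.
Defender against Decoy: payoffs 0.3, 3.3, 5.5, 5.2 → best response Harden.
Defender against Harden: payoffs 4.2, 4.8, 3.4, 2.9 → best response Decoy.
Defender against Ignore: payoffs 0.3, 5.5, 1.6, 3.3 → best response Decoy.
Attacker against Monitor: payoffs 0.3, 3.2, 4.6, 2.6, 1.4 → best response Decoy.
Attacker against Decoy: payoffs 2.7, 4.7, 5.6, 1.2, 0.3 → best response Decoy.
Attacker against Harden: payoffs 4.5, 2.8, 5.4, 0.1, 1.5 → best response Decoy.
Attacker against Ignore: payoffs 5.8, 5.6, 0.7, 0.5, 3.6 → best response Patch.
Mutual best responses: (Harden, Decoy); (Ignore, Patch).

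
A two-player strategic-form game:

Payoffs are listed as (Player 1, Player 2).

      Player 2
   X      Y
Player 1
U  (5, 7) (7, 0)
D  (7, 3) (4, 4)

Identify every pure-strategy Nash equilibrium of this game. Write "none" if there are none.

Player 1 against X: payoffs 5, 7 → best response D.
Player 1 against Y: payoffs 7, 4 → best response U.
Player 2 against U: payoffs 7, 0 → best response X.
Player 2 against D: payoffs 3, 4 → best response Y.
No profile is a mutual best response for all players.

none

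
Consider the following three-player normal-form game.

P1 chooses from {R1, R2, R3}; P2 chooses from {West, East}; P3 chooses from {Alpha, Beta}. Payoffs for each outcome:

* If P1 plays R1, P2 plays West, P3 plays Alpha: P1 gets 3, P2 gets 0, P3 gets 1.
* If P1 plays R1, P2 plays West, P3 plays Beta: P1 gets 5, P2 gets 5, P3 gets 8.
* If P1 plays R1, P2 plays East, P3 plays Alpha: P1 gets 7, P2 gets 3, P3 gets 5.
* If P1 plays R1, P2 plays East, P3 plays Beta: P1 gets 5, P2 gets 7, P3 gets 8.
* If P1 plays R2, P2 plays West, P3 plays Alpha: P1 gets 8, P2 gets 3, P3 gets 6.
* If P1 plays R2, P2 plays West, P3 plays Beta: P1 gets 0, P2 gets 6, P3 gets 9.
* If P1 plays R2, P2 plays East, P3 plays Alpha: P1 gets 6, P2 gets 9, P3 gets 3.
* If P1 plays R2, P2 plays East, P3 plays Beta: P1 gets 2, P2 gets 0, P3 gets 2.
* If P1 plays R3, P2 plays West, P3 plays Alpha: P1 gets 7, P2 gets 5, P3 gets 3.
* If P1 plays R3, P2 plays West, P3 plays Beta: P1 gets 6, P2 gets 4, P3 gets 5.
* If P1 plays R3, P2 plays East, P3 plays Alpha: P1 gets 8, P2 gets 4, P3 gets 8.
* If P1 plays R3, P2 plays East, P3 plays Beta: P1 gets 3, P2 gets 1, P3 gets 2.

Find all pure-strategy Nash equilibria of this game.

The pure Nash equilibria are (R1, East, Beta) and (R3, West, Beta).

P1 against (West, Alpha): payoffs 3, 8, 7 → best response R2.
P1 against (West, Beta): payoffs 5, 0, 6 → best response R3.
P1 against (East, Alpha): payoffs 7, 6, 8 → best response R3.
P1 against (East, Beta): payoffs 5, 2, 3 → best response R1.
P2 against (R1, Alpha): payoffs 0, 3 → best response East.
P2 against (R1, Beta): payoffs 5, 7 → best response East.
P2 against (R2, Alpha): payoffs 3, 9 → best response East.
P2 against (R2, Beta): payoffs 6, 0 → best response West.
P2 against (R3, Alpha): payoffs 5, 4 → best response West.
P2 against (R3, Beta): payoffs 4, 1 → best response West.
P3 against (R1, West): payoffs 1, 8 → best response Beta.
P3 against (R1, East): payoffs 5, 8 → best response Beta.
P3 against (R2, West): payoffs 6, 9 → best response Beta.
P3 against (R2, East): payoffs 3, 2 → best response Alpha.
P3 against (R3, West): payoffs 3, 5 → best response Beta.
P3 against (R3, East): payoffs 8, 2 → best response Alpha.
Mutual best responses: (R1, East, Beta); (R3, West, Beta).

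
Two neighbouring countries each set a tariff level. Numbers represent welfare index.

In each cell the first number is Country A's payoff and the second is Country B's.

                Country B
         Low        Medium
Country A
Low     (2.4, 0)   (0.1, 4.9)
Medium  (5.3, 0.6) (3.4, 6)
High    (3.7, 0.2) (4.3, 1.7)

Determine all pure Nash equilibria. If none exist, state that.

Pure NE: (High, Medium)

For each strategy profile, look for a profitable unilateral deviation.
(Low, Low): Country A can switch to Medium (2.4 → 5.3). Not NE.
(Low, Medium): Country A can switch to Medium (0.1 → 3.4). Not NE.
(Medium, Low): Country B can switch to Medium (0.6 → 6). Not NE.
(Medium, Medium): Country A can switch to High (3.4 → 4.3). Not NE.
(High, Low): Country A can switch to Medium (3.7 → 5.3). Not NE.
(High, Medium): Country A gets 4.3, best alternative 3.4; Country B gets 1.7, best alternative 0.2. No profitable deviation — NE.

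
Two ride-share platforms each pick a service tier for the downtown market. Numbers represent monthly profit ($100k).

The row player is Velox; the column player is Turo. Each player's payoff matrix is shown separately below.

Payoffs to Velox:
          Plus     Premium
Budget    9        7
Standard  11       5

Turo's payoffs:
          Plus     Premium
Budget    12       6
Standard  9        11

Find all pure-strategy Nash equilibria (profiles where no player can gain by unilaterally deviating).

This game has no pure Nash equilibrium.

Velox against Plus: payoffs 9, 11 → best response Standard.
Velox against Premium: payoffs 7, 5 → best response Budget.
Turo against Budget: payoffs 12, 6 → best response Plus.
Turo against Standard: payoffs 9, 11 → best response Premium.
No profile is a mutual best response for all players.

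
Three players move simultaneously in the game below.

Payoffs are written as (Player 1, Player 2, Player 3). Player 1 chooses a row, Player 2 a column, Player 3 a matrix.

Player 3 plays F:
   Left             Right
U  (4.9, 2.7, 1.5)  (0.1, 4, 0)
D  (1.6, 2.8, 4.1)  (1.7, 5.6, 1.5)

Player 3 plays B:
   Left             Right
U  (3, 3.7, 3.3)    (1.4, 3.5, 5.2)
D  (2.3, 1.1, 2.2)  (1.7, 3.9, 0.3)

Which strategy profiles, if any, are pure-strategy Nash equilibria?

Pure-strategy Nash equilibria: (U, Left, B) and (D, Right, F)

(U, Left, F): Player 2 can switch to Right (2.7 → 4). Not NE.
(U, Left, B): Player 1 gets 3, best alternative 2.3; Player 2 gets 3.7, best alternative 3.5; Player 3 gets 3.3, best alternative 1.5. No profitable deviation — NE.
(U, Right, F): Player 1 can switch to D (0.1 → 1.7). Not NE.
(U, Right, B): Player 1 can switch to D (1.4 → 1.7). Not NE.
(D, Left, F): Player 1 can switch to U (1.6 → 4.9). Not NE.
(D, Left, B): Player 1 can switch to U (2.3 → 3). Not NE.
(D, Right, F): Player 1 gets 1.7, best alternative 0.1; Player 2 gets 5.6, best alternative 2.8; Player 3 gets 1.5, best alternative 0.3. No profitable deviation — NE.
(D, Right, B): Player 3 can switch to F (0.3 → 1.5). Not NE.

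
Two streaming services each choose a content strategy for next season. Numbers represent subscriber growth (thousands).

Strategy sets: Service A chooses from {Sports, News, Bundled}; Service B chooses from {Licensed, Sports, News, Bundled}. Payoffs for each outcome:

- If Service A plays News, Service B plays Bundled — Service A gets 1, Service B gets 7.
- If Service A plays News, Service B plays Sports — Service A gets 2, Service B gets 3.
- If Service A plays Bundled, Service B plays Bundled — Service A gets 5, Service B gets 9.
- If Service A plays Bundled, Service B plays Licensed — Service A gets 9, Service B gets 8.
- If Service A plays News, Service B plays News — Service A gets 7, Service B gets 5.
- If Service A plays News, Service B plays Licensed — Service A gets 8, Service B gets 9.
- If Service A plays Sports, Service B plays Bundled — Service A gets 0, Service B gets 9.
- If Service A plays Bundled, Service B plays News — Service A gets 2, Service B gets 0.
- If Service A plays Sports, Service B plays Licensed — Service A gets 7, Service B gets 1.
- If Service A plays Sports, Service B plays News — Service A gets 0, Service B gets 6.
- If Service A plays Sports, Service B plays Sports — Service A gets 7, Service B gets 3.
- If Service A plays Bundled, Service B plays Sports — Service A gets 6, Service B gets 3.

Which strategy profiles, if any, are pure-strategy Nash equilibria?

(Sports, Licensed): Service A can switch to News (7 → 8). Not NE.
(Sports, Sports): Service B can switch to News (3 → 6). Not NE.
(Sports, News): Service A can switch to News (0 → 7). Not NE.
(Sports, Bundled): Service A can switch to News (0 → 1). Not NE.
(News, Licensed): Service A can switch to Bundled (8 → 9). Not NE.
(News, Sports): Service A can switch to Sports (2 → 7). Not NE.
(News, News): Service B can switch to Licensed (5 → 9). Not NE.
(News, Bundled): Service A can switch to Bundled (1 → 5). Not NE.
(Bundled, Licensed): Service B can switch to Bundled (8 → 9). Not NE.
(Bundled, Sports): Service A can switch to Sports (6 → 7). Not NE.
(Bundled, Bundled): Service A gets 5, best alternative 1; Service B gets 9, best alternative 8. No profitable deviation — NE.
(The remaining 1 profile has a profitable deviation by the same check.)

The unique pure-strategy Nash equilibrium is (Bundled, Bundled).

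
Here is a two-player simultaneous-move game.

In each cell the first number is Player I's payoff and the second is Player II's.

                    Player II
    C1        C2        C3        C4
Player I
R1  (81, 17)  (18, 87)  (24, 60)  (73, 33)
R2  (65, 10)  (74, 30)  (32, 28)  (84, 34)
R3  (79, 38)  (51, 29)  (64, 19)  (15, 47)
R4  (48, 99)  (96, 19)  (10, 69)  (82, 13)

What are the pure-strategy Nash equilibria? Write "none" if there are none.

Player I against C1: payoffs 81, 65, 79, 48 → best response R1.
Player I against C2: payoffs 18, 74, 51, 96 → best response R4.
Player I against C3: payoffs 24, 32, 64, 10 → best response R3.
Player I against C4: payoffs 73, 84, 15, 82 → best response R2.
Player II against R1: payoffs 17, 87, 60, 33 → best response C2.
Player II against R2: payoffs 10, 30, 28, 34 → best response C4.
Player II against R3: payoffs 38, 29, 19, 47 → best response C4.
Player II against R4: payoffs 99, 19, 69, 13 → best response C1.
Mutual best responses: (R2, C4).

Pure NE: (R2, C4)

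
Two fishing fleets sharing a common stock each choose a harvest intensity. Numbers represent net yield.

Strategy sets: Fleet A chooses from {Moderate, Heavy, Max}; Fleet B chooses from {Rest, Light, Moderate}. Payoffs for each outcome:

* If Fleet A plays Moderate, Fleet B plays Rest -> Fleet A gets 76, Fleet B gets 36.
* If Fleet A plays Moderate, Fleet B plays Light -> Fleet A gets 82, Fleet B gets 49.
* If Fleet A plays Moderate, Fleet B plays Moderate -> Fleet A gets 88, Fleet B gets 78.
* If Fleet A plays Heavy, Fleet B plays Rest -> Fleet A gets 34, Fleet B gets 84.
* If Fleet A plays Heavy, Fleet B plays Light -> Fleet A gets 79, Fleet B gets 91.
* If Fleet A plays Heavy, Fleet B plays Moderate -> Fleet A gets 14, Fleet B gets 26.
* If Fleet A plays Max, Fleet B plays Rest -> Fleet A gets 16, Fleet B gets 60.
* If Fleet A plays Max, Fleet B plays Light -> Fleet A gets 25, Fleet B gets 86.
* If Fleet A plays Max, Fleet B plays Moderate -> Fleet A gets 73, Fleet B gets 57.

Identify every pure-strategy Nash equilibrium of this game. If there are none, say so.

The unique pure-strategy Nash equilibrium is (Moderate, Moderate).

Fleet A against Rest: payoffs 76, 34, 16 → best response Moderate.
Fleet A against Light: payoffs 82, 79, 25 → best response Moderate.
Fleet A against Moderate: payoffs 88, 14, 73 → best response Moderate.
Fleet B against Moderate: payoffs 36, 49, 78 → best response Moderate.
Fleet B against Heavy: payoffs 84, 91, 26 → best response Light.
Fleet B against Max: payoffs 60, 86, 57 → best response Light.
Mutual best responses: (Moderate, Moderate).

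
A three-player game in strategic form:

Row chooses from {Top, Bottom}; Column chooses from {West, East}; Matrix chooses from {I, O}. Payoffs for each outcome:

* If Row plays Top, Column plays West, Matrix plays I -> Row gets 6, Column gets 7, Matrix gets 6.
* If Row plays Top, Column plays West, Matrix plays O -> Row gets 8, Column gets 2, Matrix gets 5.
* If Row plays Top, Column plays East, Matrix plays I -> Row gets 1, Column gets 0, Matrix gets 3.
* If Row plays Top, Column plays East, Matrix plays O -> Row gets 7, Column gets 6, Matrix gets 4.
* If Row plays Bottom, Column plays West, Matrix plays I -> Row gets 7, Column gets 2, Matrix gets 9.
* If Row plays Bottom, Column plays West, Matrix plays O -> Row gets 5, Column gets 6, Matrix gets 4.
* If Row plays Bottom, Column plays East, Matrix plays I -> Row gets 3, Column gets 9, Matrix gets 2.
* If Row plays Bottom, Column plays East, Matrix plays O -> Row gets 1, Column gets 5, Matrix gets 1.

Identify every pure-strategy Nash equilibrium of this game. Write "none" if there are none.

Row against (West, I): payoffs 6, 7 → best response Bottom.
Row against (West, O): payoffs 8, 5 → best response Top.
Row against (East, I): payoffs 1, 3 → best response Bottom.
Row against (East, O): payoffs 7, 1 → best response Top.
Column against (Top, I): payoffs 7, 0 → best response West.
Column against (Top, O): payoffs 2, 6 → best response East.
Column against (Bottom, I): payoffs 2, 9 → best response East.
Column against (Bottom, O): payoffs 6, 5 → best response West.
Matrix against (Top, West): payoffs 6, 5 → best response I.
Matrix against (Top, East): payoffs 3, 4 → best response O.
Matrix against (Bottom, West): payoffs 9, 4 → best response I.
Matrix against (Bottom, East): payoffs 2, 1 → best response I.
Mutual best responses: (Top, East, O); (Bottom, East, I).

Pure-strategy Nash equilibria: (Top, East, O), (Bottom, East, I)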